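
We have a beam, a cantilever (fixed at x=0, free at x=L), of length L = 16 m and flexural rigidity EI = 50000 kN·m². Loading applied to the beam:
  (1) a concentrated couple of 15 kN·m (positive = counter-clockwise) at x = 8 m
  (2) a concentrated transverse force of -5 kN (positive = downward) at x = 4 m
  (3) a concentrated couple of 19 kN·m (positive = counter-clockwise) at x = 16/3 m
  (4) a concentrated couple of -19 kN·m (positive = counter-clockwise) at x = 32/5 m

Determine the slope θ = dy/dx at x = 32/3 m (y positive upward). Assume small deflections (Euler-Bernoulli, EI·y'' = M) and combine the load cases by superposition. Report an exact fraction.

Load 1 — applied couple M₀=15 kN·m at a=8 m (b=L-a=8):
  θ_1 = M₀a/EI  [x>a] = 15·8/50000 = 3/1250 rad
Load 2 — point force P=-5 kN at a=4 m (b=L-a=12):
  θ_2 = -Pa²/(2EI)  [x>a] = -(-5)·4²/(2·50000) = 1/1250 rad
Load 3 — applied couple M₀=19 kN·m at a=16/3 m (b=L-a=32/3):
  θ_3 = M₀a/EI  [x>a] = 19·(16/3)/50000 = 19/9375 rad
Load 4 — applied couple M₀=-19 kN·m at a=32/5 m (b=L-a=48/5):
  θ_4 = M₀a/EI  [x>a] = (-19)·(32/5)/50000 = -38/15625 rad
Superposition: θ = Σ θ_i = 131/46875 rad ≈ 0.002795 rad

θ(32/3) = 131/46875 rad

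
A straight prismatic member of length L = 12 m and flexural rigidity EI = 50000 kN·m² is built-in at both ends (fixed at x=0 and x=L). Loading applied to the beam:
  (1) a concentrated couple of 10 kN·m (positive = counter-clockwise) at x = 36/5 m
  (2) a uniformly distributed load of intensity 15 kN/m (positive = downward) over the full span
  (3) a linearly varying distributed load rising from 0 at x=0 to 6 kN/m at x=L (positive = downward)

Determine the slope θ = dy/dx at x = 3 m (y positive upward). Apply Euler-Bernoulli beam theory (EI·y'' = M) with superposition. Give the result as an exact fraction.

Load 1 — applied couple M₀=10 kN·m at a=36/5 m (b=L-a=24/5):
  θ_1 = (R_Ax²/2 - M_Ax)/EI  [x≤a] with R_A=6/5, M_A=16/5 = ((6/5)·3²/2 - (16/5)·3)/50000 = -21/250000 rad
Load 2 — uniform load w=15 kN/m over full span:
  θ_2 = -wx(L-x)(L-2x)/(12EI) = -15·3·(12-3)·(12-2·3)/(12·50000) = -81/20000 rad
Load 3 — triangular load w₀=6 kN/m (0→w₀ over full span):
  θ_3 = -w₀(2x(L-x)(L-2x)(x+2L)+x²(L-x)²)/(120LEI) = -6·(2·3·(12-3)·(12-2·3)·(3+2·12)+3²·(12-3)²)/(120·12·50000) = -3159/4000000 rad
Superposition: θ = Σ θ_i = -3939/800000 rad ≈ -0.004924 rad

θ(3) = -3939/800000 rad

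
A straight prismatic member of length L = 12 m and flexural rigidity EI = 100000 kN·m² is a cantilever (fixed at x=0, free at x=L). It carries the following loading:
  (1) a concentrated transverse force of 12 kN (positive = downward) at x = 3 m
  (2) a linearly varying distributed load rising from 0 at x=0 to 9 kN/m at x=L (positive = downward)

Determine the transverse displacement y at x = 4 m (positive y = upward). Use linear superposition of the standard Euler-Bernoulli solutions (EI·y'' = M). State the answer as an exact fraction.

y(4) = -7621/250000 m

Load 1 — point force P=12 kN at a=3 m (b=L-a=9):
  y_1 = -Pa²(3x-a)/(6EI)  [x>a] = -12·3²·(3·4-3)/(6·100000) = -81/50000 m
Load 2 — triangular load w₀=9 kN/m (0→w₀ over full span):
  y_2 = (w₀Lx³/12-w₀L²x²/6-w₀x⁵/(120L))/EI = (9·12·4³/12-9·12²·4²/6-9·4⁵/(120·12))/100000 = -451/15625 m
Superposition: y = Σ y_i = -7621/250000 m ≈ -0.030484 m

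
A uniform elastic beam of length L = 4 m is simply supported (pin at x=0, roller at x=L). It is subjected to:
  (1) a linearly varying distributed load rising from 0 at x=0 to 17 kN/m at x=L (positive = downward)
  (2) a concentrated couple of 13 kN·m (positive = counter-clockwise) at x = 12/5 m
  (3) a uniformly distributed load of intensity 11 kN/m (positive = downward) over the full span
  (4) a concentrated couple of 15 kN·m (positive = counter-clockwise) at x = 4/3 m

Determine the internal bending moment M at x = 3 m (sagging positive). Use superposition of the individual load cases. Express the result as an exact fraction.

M(3) = 195/8 kN·m

Load 1 — triangular load w₀=17 kN/m (0→w₀ over full span):
  M_1 = w₀Lx/6 - w₀x³/(6L) = 17·4·3/6 - 17·3³/(6·4) = 119/8 kN·m
Load 2 — applied couple M₀=13 kN·m at a=12/5 m (b=L-a=8/5):
  M_2 = M₀x/L - M₀  [x>a] = 13·3/4 - 13 = -13/4 kN·m
Load 3 — uniform load w=11 kN/m over full span:
  M_3 = wx(L-x)/2 = 11·3·(4-3)/2 = 33/2 kN·m
Load 4 — applied couple M₀=15 kN·m at a=4/3 m (b=L-a=8/3):
  M_4 = M₀x/L - M₀  [x>a] = 15·3/4 - 15 = -15/4 kN·m
Superposition: M = Σ M_i = 195/8 kN·m ≈ 24.375000 kN·m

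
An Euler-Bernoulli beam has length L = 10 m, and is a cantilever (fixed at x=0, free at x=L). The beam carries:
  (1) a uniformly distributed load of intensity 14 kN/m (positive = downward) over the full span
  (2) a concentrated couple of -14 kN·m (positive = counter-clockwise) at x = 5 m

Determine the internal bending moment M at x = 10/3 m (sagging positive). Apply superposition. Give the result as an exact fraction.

M(10/3) = -2926/9 kN·m

Load 1 — uniform load w=14 kN/m over full span:
  M_1 = -w(L-x)²/2 = -14·(10-(10/3))²/2 = -2800/9 kN·m
Load 2 — applied couple M₀=-14 kN·m at a=5 m (b=L-a=5):
  M_2 = M₀  [x≤a] = (-14) = -14 kN·m
Superposition: M = Σ M_i = -2926/9 kN·m ≈ -325.111111 kN·m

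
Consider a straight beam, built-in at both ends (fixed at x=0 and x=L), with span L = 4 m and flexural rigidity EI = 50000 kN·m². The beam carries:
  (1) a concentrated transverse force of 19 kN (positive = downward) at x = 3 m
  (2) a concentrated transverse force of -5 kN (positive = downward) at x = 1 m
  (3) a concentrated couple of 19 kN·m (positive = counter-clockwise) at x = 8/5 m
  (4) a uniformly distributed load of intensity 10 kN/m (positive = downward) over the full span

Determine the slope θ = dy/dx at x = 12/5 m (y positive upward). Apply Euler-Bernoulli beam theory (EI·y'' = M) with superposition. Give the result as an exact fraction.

Load 1 — point force P=19 kN at a=3 m (b=L-a=1):
  θ_1 = -Pb²x(2aL-(3a+b)x)/(2L³EI)  [x≤a] = -19·1²·(12/5)·(2·3·4-(3·3+1)·(12/5))/(2·4³·50000) = 0 rad
Load 2 — point force P=-5 kN at a=1 m (b=L-a=3):
  θ_2 = Pa²(L-x)(2bL-(3b+a)(L-x))/(2L³EI)  [x>a] = (-5)·1²·(4-(12/5))·(2·3·4-(3·3+1)·(4-(12/5)))/(2·4³·50000) = -1/100000 rad
Load 3 — applied couple M₀=19 kN·m at a=8/5 m (b=L-a=12/5):
  θ_3 = (R_Ax²/2 - M_Ax - M₀(x-a))/EI  [x>a] with R_A=171/25, M_A=57/25 = ((171/25)·(12/5)²/2 - (57/25)·(12/5) - 19·((12/5)-(8/5)))/50000 = -38/1953125 rad
Load 4 — uniform load w=10 kN/m over full span:
  θ_4 = -wx(L-x)(L-2x)/(12EI) = -10·(12/5)·(4-(12/5))·(4-2·(12/5))/(12·50000) = 4/78125 rad
Superposition: θ = Σ θ_i = 1359/62500000 rad ≈ 0.000022 rad

θ(12/5) = 1359/62500000 rad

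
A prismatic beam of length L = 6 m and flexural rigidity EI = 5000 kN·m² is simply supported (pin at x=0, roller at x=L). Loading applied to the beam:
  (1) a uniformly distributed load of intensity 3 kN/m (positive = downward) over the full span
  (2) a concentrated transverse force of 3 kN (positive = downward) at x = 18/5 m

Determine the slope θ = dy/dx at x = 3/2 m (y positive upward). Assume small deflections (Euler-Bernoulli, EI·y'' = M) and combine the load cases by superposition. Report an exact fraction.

Load 1 — uniform load w=3 kN/m over full span:
  θ_1 = -w(L³-6Lx²+4x³)/(24EI) = -3·(6³-6·6·(3/2)²+4·(3/2)³)/(24·5000) = -297/80000 rad
Load 2 — point force P=3 kN at a=18/5 m (b=L-a=12/5):
  θ_2 = -Pb(L²-b²-3x²)/(6LEI)  [x≤a] = -3·(12/5)·(6²-(12/5)²-3·(3/2)²)/(6·6·5000) = -2349/2500000 rad
Superposition: θ = Σ θ_i = -46521/10000000 rad ≈ -0.004652 rad

θ(3/2) = -46521/10000000 rad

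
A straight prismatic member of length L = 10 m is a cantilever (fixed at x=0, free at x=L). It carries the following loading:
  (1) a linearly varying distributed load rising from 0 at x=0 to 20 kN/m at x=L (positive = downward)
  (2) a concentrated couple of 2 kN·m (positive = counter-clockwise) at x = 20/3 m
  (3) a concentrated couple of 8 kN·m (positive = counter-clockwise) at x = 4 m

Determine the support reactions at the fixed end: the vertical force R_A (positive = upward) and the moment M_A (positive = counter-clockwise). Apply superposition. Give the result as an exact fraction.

R_A = 100 kN, M_A = 1970/3 kN·m

Load 1 — triangular load w₀=20 kN/m (0→w₀ over full span):
  R_A = w₀L/2 = 20·10/2 = 100 kN
  M_A = w₀L²/3 = 20·10²/3 = 2000/3 kN·m
Load 2 — applied couple M₀=2 kN·m at a=20/3 m (b=L-a=10/3):
  R_A = 0 kN
  M_A = -M₀ = -2 kN·m
Load 3 — applied couple M₀=8 kN·m at a=4 m (b=L-a=6):
  R_A = 0 kN
  M_A = -M₀ = -8 kN·m
Superposition: R_A = 100 kN, M_A = 1970/3 kN·m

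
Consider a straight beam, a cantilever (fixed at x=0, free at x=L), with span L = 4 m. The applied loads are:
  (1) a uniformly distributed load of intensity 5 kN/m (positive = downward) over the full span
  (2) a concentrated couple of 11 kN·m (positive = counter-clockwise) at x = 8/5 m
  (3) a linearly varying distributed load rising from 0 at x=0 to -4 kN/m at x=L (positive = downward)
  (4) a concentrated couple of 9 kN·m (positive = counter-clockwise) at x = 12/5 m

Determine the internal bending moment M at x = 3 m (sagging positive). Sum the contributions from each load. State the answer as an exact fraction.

M(3) = -2/3 kN·m

Load 1 — uniform load w=5 kN/m over full span:
  M_1 = -w(L-x)²/2 = -5·(4-3)²/2 = -5/2 kN·m
Load 2 — applied couple M₀=11 kN·m at a=8/5 m (b=L-a=12/5):
  M_2 = 0  [x>a] = 0 kN·m
Load 3 — triangular load w₀=-4 kN/m (0→w₀ over full span):
  M_3 = w₀Lx/2 - w₀L²/3 - w₀x³/(6L) = (-4)·4·3/2 - (-4)·4²/3 - (-4)·3³/(6·4) = 11/6 kN·m
Load 4 — applied couple M₀=9 kN·m at a=12/5 m (b=L-a=8/5):
  M_4 = 0  [x>a] = 0 kN·m
Superposition: M = Σ M_i = -2/3 kN·m ≈ -0.666667 kN·m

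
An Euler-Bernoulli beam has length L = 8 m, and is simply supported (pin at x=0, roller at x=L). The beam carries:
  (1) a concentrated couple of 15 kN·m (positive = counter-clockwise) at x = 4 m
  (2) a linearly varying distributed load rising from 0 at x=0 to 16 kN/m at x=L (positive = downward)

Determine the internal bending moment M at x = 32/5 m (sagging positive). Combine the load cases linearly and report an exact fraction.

Load 1 — applied couple M₀=15 kN·m at a=4 m (b=L-a=4):
  M_1 = M₀x/L - M₀  [x>a] = 15·(32/5)/8 - 15 = -3 kN·m
Load 2 — triangular load w₀=16 kN/m (0→w₀ over full span):
  M_2 = w₀Lx/6 - w₀x³/(6L) = 16·8·(32/5)/6 - 16·(32/5)³/(6·8) = 6144/125 kN·m
Superposition: M = Σ M_i = 5769/125 kN·m ≈ 46.152000 kN·m

M(32/5) = 5769/125 kN·m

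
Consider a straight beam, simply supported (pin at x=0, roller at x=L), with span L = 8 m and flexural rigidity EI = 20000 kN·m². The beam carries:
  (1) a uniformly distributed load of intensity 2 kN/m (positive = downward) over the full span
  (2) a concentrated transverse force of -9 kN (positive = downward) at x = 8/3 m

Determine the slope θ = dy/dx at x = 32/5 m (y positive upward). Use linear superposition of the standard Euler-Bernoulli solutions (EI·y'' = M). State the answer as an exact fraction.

Load 1 — uniform load w=2 kN/m over full span:
  θ_1 = -w(L³-6Lx²+4x³)/(24EI) = -2·(8³-6·8·(32/5)²+4·(32/5)³)/(24·20000) = 132/78125 rad
Load 2 — point force P=-9 kN at a=8/3 m (b=L-a=16/3):
  θ_2 = -Pa(2L²-6Lx+3x²+a²)/(6LEI)  [x>a] = -(-9)·(8/3)·(2·8²-6·8·(32/5)+3·(32/5)²+(8/3)²)/(6·8·20000) = -173/140625 rad
Superposition: θ = Σ θ_i = 323/703125 rad ≈ 0.000459 rad

θ(32/5) = 323/703125 rad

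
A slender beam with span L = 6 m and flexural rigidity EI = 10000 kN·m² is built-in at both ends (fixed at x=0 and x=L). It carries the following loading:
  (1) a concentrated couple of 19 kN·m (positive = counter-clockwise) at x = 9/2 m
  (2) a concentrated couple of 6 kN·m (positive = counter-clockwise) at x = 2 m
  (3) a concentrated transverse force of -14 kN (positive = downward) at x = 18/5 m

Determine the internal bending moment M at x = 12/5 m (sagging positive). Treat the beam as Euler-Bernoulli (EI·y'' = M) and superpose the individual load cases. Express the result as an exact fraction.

M(12/5) = -39507/10000 kN·m

Load 1 — applied couple M₀=19 kN·m at a=9/2 m (b=L-a=3/2):
  M_1 = R_Ax - M_A  [x≤a] with R_A=57/16, M_A=95/16 = (57/16)·(12/5) - (95/16) = 209/80 kN·m
Load 2 — applied couple M₀=6 kN·m at a=2 m (b=L-a=4):
  M_2 = R_Ax - M_A - M₀  [x>a] with R_A=4/3, M_A=0 = (4/3)·(12/5) - 0 - 6 = -14/5 kN·m
Load 3 — point force P=-14 kN at a=18/5 m (b=L-a=12/5):
  M_3 = Pb²(3a+b)x/L³ - Pab²/L²  [x≤a] = (-14)·(12/5)²·(3·(18/5)+(12/5))·(12/5)/6³ - (-14)·(18/5)·(12/5)²/6² = -2352/625 kN·m
Superposition: M = Σ M_i = -39507/10000 kN·m ≈ -3.950700 kN·m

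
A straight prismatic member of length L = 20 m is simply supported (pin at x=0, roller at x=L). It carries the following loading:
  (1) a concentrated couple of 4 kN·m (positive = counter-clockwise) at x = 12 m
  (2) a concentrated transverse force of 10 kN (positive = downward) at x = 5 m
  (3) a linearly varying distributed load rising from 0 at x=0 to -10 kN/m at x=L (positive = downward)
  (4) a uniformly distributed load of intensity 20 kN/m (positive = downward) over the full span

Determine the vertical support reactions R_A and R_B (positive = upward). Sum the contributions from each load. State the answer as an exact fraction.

R_A = 5231/30 kN, R_B = 4069/30 kN

Load 1 — applied couple M₀=4 kN·m at a=12 m (b=L-a=8):
  R_A = M₀/L = 4/20 = 1/5 kN
  R_B = -M₀/L = -4/20 = -1/5 kN
Load 2 — point force P=10 kN at a=5 m (b=L-a=15):
  R_A = Pb/L = 10·15/20 = 15/2 kN
  R_B = Pa/L = 10·5/20 = 5/2 kN
Load 3 — triangular load w₀=-10 kN/m (0→w₀ over full span):
  R_A = w₀L/6 = (-10)·20/6 = -100/3 kN
  R_B = w₀L/3 = (-10)·20/3 = -200/3 kN
Load 4 — uniform load w=20 kN/m over full span:
  R_A = wL/2 = 20·20/2 = 200 kN
  R_B = wL/2 = 20·20/2 = 200 kN
Superposition: R_A = 5231/30 kN, R_B = 4069/30 kN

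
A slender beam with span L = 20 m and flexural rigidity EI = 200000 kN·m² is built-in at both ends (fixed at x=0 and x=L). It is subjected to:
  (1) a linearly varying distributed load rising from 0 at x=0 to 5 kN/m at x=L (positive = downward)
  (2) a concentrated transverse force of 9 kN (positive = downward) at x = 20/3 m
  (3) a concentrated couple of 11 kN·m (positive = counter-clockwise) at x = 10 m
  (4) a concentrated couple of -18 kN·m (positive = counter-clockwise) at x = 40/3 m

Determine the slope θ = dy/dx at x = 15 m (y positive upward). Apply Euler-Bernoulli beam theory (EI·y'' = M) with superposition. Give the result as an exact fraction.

Load 1 — triangular load w₀=5 kN/m (0→w₀ over full span):
  θ_1 = -w₀(2x(L-x)(L-2x)(x+2L)+x²(L-x)²)/(120LEI) = -5·(2·15·(20-15)·(20-2·15)·(15+2·20)+15²·(20-15)²)/(120·20·200000) = 41/51200 rad
Load 2 — point force P=9 kN at a=20/3 m (b=L-a=40/3):
  θ_2 = Pa²(L-x)(2bL-(3b+a)(L-x))/(2L³EI)  [x>a] = 9·(20/3)²·(20-15)·(2·(40/3)·20-(3·(40/3)+(20/3))·(20-15))/(2·20³·200000) = 3/16000 rad
Load 3 — applied couple M₀=11 kN·m at a=10 m (b=L-a=10):
  θ_3 = (R_Ax²/2 - M_Ax - M₀(x-a))/EI  [x>a] with R_A=33/40, M_A=11/4 = ((33/40)·15²/2 - (11/4)·15 - 11·(15-10))/200000 = -11/640000 rad
Load 4 — applied couple M₀=-18 kN·m at a=40/3 m (b=L-a=20/3):
  θ_4 = (R_Ax²/2 - M_Ax - M₀(x-a))/EI  [x>a] with R_A=-6/5, M_A=-6 = ((-6/5)·15²/2 - (-6)·15 - (-18)·(15-(40/3)))/200000 = -3/40000 rad
Superposition: θ = Σ θ_i = 1147/1280000 rad ≈ 0.000896 rad

θ(15) = 1147/1280000 rad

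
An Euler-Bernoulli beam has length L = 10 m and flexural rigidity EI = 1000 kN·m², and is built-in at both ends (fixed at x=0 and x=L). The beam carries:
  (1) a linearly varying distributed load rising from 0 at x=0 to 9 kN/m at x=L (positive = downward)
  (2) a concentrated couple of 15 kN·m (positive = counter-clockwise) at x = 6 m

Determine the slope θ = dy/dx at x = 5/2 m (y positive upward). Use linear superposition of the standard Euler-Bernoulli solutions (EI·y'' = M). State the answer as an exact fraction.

Load 1 — triangular load w₀=9 kN/m (0→w₀ over full span):
  θ_1 = -w₀(2x(L-x)(L-2x)(x+2L)+x²(L-x)²)/(120LEI) = -9·(2·(5/2)·(10-(5/2))·(10-2·(5/2))·((5/2)+2·10)+(5/2)²·(10-(5/2))²)/(120·10·1000) = -351/10240 rad
Load 2 — applied couple M₀=15 kN·m at a=6 m (b=L-a=4):
  θ_2 = (R_Ax²/2 - M_Ax)/EI  [x≤a] with R_A=54/25, M_A=24/5 = ((54/25)·(5/2)²/2 - (24/5)·(5/2))/1000 = -21/4000 rad
Superposition: θ = Σ θ_i = -10119/256000 rad ≈ -0.039527 rad

θ(5/2) = -10119/256000 rad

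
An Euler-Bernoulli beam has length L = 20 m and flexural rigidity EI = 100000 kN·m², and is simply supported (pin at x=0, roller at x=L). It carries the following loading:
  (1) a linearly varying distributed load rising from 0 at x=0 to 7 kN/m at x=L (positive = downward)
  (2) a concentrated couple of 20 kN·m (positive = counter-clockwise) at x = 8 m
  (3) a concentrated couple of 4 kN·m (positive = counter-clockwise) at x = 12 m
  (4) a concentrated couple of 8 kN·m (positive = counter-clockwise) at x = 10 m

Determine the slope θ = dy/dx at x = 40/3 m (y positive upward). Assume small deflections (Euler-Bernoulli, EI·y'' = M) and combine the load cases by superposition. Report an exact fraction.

Load 1 — triangular load w₀=7 kN/m (0→w₀ over full span):
  θ_1 = -w₀(7L⁴-30L²x²+15x⁴)/(360LEI) = -7·(7·20⁴-30·20²·(40/3)²+15·(40/3)⁴)/(360·20·100000) = 637/121500 rad
Load 2 — applied couple M₀=20 kN·m at a=8 m (b=L-a=12):
  θ_2 = (M₀x²/(2L)-M₀(x-a)+C₁)/EI  [x>a] with C₁=M₀(3b²-L²)/(6L)=16/3 = (20·(40/3)²/(2·20)-20·((40/3)-8)+(16/3))/100000 = -7/56250 rad
Load 3 — applied couple M₀=4 kN·m at a=12 m (b=L-a=8):
  θ_3 = (M₀x²/(2L)-M₀(x-a)+C₁)/EI  [x>a] with C₁=M₀(3b²-L²)/(6L)=-104/15 = (4·(40/3)²/(2·20)-4·((40/3)-12)+(-104/15))/100000 = 31/562500 rad
Load 4 — applied couple M₀=8 kN·m at a=10 m (b=L-a=10):
  θ_4 = (M₀x²/(2L)-M₀(x-a)+C₁)/EI  [x>a] with C₁=M₀(3b²-L²)/(6L)=-20/3 = (8·(40/3)²/(2·20)-8·((40/3)-10)+(-20/3))/100000 = 1/45000 rad
Superposition: θ = Σ θ_i = 157819/30375000 rad ≈ 0.005196 rad

θ(40/3) = 157819/30375000 rad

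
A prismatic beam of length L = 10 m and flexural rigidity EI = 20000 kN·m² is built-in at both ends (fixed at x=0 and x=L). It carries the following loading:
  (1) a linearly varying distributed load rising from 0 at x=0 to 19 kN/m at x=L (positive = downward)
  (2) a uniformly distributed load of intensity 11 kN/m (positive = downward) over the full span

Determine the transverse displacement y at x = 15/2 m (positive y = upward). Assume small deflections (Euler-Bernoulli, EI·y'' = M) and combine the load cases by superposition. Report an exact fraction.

Load 1 — triangular load w₀=19 kN/m (0→w₀ over full span):
  y_1 = -w₀x²(L-x)²(x+2L)/(120LEI) = -19·(15/2)²·(10-(15/2))²·((15/2)+2·10)/(120·10·20000) = -627/81920 m
Load 2 — uniform load w=11 kN/m over full span:
  y_2 = -wx²(L-x)²/(24EI) = -11·(15/2)²·(10-(15/2))²/(24·20000) = -33/4096 m
Superposition: y = Σ y_i = -1287/81920 m ≈ -0.015710 m

y(15/2) = -1287/81920 m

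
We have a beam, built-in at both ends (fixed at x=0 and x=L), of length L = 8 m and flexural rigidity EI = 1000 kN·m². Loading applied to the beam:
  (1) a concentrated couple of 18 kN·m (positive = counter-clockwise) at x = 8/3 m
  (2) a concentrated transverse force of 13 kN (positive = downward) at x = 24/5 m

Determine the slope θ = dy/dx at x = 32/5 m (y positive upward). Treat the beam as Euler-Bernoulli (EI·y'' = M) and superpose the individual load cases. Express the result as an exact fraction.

Load 1 — applied couple M₀=18 kN·m at a=8/3 m (b=L-a=16/3):
  θ_1 = (R_Ax²/2 - M_Ax - M₀(x-a))/EI  [x>a] with R_A=3, M_A=0 = (3·(32/5)²/2 - 0·(32/5) - 18·((32/5)-(8/3)))/1000 = -18/3125 rad
Load 2 — point force P=13 kN at a=24/5 m (b=L-a=16/5):
  θ_2 = Pa²(L-x)(2bL-(3b+a)(L-x))/(2L³EI)  [x>a] = 13·(24/5)²·(8-(32/5))·(2·(16/5)·8-(3·(16/5)+(24/5))·(8-(32/5)))/(2·8³·1000) = 5148/390625 rad
Superposition: θ = Σ θ_i = 2898/390625 rad ≈ 0.007419 rad

θ(32/5) = 2898/390625 rad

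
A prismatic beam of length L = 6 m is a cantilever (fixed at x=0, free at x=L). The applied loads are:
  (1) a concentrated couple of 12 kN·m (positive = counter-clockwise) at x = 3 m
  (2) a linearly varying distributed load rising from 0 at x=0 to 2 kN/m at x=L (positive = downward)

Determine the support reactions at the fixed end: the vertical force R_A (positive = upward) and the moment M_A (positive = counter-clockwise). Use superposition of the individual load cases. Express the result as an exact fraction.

R_A = 6 kN, M_A = 12 kN·m

Load 1 — applied couple M₀=12 kN·m at a=3 m (b=L-a=3):
  R_A = 0 kN
  M_A = -M₀ = -12 kN·m
Load 2 — triangular load w₀=2 kN/m (0→w₀ over full span):
  R_A = w₀L/2 = 2·6/2 = 6 kN
  M_A = w₀L²/3 = 2·6²/3 = 24 kN·m
Superposition: R_A = 6 kN, M_A = 12 kN·m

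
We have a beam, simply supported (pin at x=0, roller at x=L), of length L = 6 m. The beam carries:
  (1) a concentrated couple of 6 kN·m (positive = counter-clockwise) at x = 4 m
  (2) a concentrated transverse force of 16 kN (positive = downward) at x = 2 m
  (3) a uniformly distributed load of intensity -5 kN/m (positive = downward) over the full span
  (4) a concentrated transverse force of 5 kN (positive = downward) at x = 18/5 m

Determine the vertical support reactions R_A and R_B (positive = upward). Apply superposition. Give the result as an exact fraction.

R_A = -4/3 kN, R_B = -23/3 kN

Load 1 — applied couple M₀=6 kN·m at a=4 m (b=L-a=2):
  R_A = M₀/L = 6/6 = 1 kN
  R_B = -M₀/L = -6/6 = -1 kN
Load 2 — point force P=16 kN at a=2 m (b=L-a=4):
  R_A = Pb/L = 16·4/6 = 32/3 kN
  R_B = Pa/L = 16·2/6 = 16/3 kN
Load 3 — uniform load w=-5 kN/m over full span:
  R_A = wL/2 = (-5)·6/2 = -15 kN
  R_B = wL/2 = (-5)·6/2 = -15 kN
Load 4 — point force P=5 kN at a=18/5 m (b=L-a=12/5):
  R_A = Pb/L = 5·(12/5)/6 = 2 kN
  R_B = Pa/L = 5·(18/5)/6 = 3 kN
Superposition: R_A = -4/3 kN, R_B = -23/3 kN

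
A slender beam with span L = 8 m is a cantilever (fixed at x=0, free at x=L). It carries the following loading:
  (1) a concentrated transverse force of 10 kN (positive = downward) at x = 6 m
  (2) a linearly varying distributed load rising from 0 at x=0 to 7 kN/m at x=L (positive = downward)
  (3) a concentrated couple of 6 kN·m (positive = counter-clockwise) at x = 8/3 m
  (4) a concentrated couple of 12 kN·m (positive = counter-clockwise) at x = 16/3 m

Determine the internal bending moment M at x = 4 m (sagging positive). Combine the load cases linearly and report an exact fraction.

M(4) = -164/3 kN·m

Load 1 — point force P=10 kN at a=6 m (b=L-a=2):
  M_1 = -P(a-x)  [x≤a] = -10·(6-4) = -20 kN·m
Load 2 — triangular load w₀=7 kN/m (0→w₀ over full span):
  M_2 = w₀Lx/2 - w₀L²/3 - w₀x³/(6L) = 7·8·4/2 - 7·8²/3 - 7·4³/(6·8) = -140/3 kN·m
Load 3 — applied couple M₀=6 kN·m at a=8/3 m (b=L-a=16/3):
  M_3 = 0  [x>a] = 0 kN·m
Load 4 — applied couple M₀=12 kN·m at a=16/3 m (b=L-a=8/3):
  M_4 = M₀  [x≤a] = 12 = 12 kN·m
Superposition: M = Σ M_i = -164/3 kN·m ≈ -54.666667 kN·m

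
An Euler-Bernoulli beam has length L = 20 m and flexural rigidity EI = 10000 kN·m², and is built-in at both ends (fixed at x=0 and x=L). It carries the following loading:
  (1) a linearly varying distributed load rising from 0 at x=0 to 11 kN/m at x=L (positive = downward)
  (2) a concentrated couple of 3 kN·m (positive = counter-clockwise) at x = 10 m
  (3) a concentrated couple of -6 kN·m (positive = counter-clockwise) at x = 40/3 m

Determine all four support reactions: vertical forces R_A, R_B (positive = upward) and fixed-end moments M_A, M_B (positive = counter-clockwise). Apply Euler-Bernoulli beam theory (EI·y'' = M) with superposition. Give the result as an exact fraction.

R_A = 1313/40 kN, M_A = 1745/12 kN·m, R_B = 3087/40 kN, M_B = -877/4 kN·m

Load 1 — triangular load w₀=11 kN/m (0→w₀ over full span):
  R_A = 3w₀L/20 = 3·11·20/20 = 33 kN
  M_A = w₀L²/30 = 11·20²/30 = 440/3 kN·m
  R_B = 7w₀L/20 = 7·11·20/20 = 77 kN
  M_B = -w₀L²/20 = -11·20²/20 = -220 kN·m
Load 2 — applied couple M₀=3 kN·m at a=10 m (b=L-a=10):
  R_A = 6M₀ab/L³ = 6·3·10·10/20³ = 9/40 kN
  M_A = M₀b(2a-b)/L² = 3·10·(2·10-10)/20² = 3/4 kN·m
  R_B = -6M₀ab/L³ = -6·3·10·10/20³ = -9/40 kN
  M_B = M₀a(2b-a)/L² = 3·10·(2·10-10)/20² = 3/4 kN·m
Load 3 — applied couple M₀=-6 kN·m at a=40/3 m (b=L-a=20/3):
  R_A = 6M₀ab/L³ = 6·(-6)·(40/3)·(20/3)/20³ = -2/5 kN
  M_A = M₀b(2a-b)/L² = (-6)·(20/3)·(2·(40/3)-(20/3))/20² = -2 kN·m
  R_B = -6M₀ab/L³ = -6·(-6)·(40/3)·(20/3)/20³ = 2/5 kN
  M_B = M₀a(2b-a)/L² = (-6)·(40/3)·(2·(20/3)-(40/3))/20² = 0 kN·m
Superposition: R_A = 1313/40 kN, M_A = 1745/12 kN·m, R_B = 3087/40 kN, M_B = -877/4 kN·m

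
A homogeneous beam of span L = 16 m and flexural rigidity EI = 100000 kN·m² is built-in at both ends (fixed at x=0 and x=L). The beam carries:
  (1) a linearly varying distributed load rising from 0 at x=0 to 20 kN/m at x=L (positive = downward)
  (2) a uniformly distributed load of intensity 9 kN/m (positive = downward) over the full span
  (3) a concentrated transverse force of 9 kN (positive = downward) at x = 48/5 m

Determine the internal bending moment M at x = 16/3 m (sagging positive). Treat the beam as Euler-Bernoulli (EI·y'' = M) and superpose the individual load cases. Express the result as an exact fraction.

Load 1 — triangular load w₀=20 kN/m (0→w₀ over full span):
  M_1 = 3w₀Lx/20 - w₀L²/30 - w₀x³/(6L) = 3·20·16·(16/3)/20 - 20·16²/30 - 20·(16/3)³/(6·16) = 4352/81 kN·m
Load 2 — uniform load w=9 kN/m over full span:
  M_2 = wLx/2 - wL²/12 - wx²/2 = 9·16·(16/3)/2 - 9·16²/12 - 9·(16/3)²/2 = 64 kN·m
Load 3 — point force P=9 kN at a=48/5 m (b=L-a=32/5):
  M_3 = Pb²(3a+b)x/L³ - Pab²/L²  [x≤a] = 9·(32/5)²·(3·(48/5)+(32/5))·(16/3)/16³ - 9·(48/5)·(32/5)²/16² = 384/125 kN·m
Superposition: M = Σ M_i = 1223104/10125 kN·m ≈ 120.800395 kN·m

M(16/3) = 1223104/10125 kN·m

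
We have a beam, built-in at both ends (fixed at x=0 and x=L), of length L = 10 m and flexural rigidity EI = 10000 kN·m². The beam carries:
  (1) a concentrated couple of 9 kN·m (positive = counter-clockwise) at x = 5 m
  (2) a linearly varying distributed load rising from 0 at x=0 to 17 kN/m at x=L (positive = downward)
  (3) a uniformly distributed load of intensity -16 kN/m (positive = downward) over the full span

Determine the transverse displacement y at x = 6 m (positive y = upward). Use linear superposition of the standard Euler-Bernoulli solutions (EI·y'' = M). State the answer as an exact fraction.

y(6) = 2193/125000 m

Load 1 — applied couple M₀=9 kN·m at a=5 m (b=L-a=5):
  y_1 = (R_Ax³/6 - M_Ax²/2 - M₀(x-a)²/2)/EI  [x>a] with R_A=27/20, M_A=9/4 = ((27/20)·6³/6 - (9/4)·6²/2 - 9·(6-5)²/2)/10000 = 9/25000 m
Load 2 — triangular load w₀=17 kN/m (0→w₀ over full span):
  y_2 = -w₀x²(L-x)²(x+2L)/(120LEI) = -17·6²·(10-6)²·(6+2·10)/(120·10·10000) = -663/31250 m
Load 3 — uniform load w=-16 kN/m over full span:
  y_3 = -wx²(L-x)²/(24EI) = -(-16)·6²·(10-6)²/(24·10000) = 24/625 m
Superposition: y = Σ y_i = 2193/125000 m ≈ 0.017544 m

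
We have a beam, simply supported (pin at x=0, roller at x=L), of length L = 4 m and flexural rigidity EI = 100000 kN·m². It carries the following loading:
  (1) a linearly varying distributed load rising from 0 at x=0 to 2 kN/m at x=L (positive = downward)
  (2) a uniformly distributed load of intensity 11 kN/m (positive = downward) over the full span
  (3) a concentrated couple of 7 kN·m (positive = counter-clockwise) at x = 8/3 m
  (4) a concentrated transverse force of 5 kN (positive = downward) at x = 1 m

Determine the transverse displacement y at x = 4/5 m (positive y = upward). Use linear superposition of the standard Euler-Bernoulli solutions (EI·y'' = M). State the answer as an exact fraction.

y(4/5) = -8205559/28125000000 m

Load 1 — triangular load w₀=2 kN/m (0→w₀ over full span):
  y_1 = -w₀x(7L⁴-10L²x²+3x⁴)/(360LEI) = -2·(4/5)·(7·4⁴-10·4²·(4/5)²+3·(4/5)⁴)/(360·4·100000) = -2752/146484375 m
Load 2 — uniform load w=11 kN/m over full span:
  y_2 = -wx(L³-2Lx²+x³)/(24EI) = -11·(4/5)·(4³-2·4·(4/5)²+(4/5)³)/(24·100000) = -1276/5859375 m
Load 3 — applied couple M₀=7 kN·m at a=8/3 m (b=L-a=4/3):
  y_3 = (M₀x³/(6L)+C₁x)/EI  [x≤a] with C₁=M₀(3b²-L²)/(6L)=-28/9 = (7·(4/5)³/(6·4)+(-28/9)·(4/5))/100000 = -329/14062500 m
Load 4 — point force P=5 kN at a=1 m (b=L-a=3):
  y_4 = -Pbx(L²-b²-x²)/(6LEI)  [x≤a] = -5·3·(4/5)·(4²-3²-(4/5)²)/(6·4·100000) = -159/5000000 m
Superposition: y = Σ y_i = -8205559/28125000000 m ≈ -0.000292 m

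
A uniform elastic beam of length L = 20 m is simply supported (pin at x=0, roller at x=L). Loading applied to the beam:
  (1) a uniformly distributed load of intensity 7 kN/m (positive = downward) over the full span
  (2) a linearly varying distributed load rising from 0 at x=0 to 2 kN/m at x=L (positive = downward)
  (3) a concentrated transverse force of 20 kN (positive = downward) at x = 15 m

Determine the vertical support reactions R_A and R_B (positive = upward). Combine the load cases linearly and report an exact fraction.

R_A = 245/3 kN, R_B = 295/3 kN

Load 1 — uniform load w=7 kN/m over full span:
  R_A = wL/2 = 7·20/2 = 70 kN
  R_B = wL/2 = 7·20/2 = 70 kN
Load 2 — triangular load w₀=2 kN/m (0→w₀ over full span):
  R_A = w₀L/6 = 2·20/6 = 20/3 kN
  R_B = w₀L/3 = 2·20/3 = 40/3 kN
Load 3 — point force P=20 kN at a=15 m (b=L-a=5):
  R_A = Pb/L = 20·5/20 = 5 kN
  R_B = Pa/L = 20·15/20 = 15 kN
Superposition: R_A = 245/3 kN, R_B = 295/3 kN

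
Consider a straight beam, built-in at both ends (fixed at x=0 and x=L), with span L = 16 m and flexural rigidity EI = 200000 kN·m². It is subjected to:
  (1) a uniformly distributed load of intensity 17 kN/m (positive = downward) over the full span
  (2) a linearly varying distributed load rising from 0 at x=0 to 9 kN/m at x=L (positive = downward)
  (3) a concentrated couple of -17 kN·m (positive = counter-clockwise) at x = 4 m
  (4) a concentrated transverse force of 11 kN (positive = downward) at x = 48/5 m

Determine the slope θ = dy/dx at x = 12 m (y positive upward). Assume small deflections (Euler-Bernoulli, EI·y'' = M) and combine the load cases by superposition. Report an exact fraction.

Load 1 — uniform load w=17 kN/m over full span:
  θ_1 = -wx(L-x)(L-2x)/(12EI) = -17·12·(16-12)·(16-2·12)/(12·200000) = 17/6250 rad
Load 2 — triangular load w₀=9 kN/m (0→w₀ over full span):
  θ_2 = -w₀(2x(L-x)(L-2x)(x+2L)+x²(L-x)²)/(120LEI) = -9·(2·12·(16-12)·(16-2·12)·(12+2·16)+12²·(16-12)²)/(120·16·200000) = 369/500000 rad
Load 3 — applied couple M₀=-17 kN·m at a=4 m (b=L-a=12):
  θ_3 = (R_Ax²/2 - M_Ax - M₀(x-a))/EI  [x>a] with R_A=-153/128, M_A=51/16 = ((-153/128)·12²/2 - (51/16)·12 - (-17)·(12-4))/200000 = 187/3200000 rad
Load 4 — point force P=11 kN at a=48/5 m (b=L-a=32/5):
  θ_4 = Pa²(L-x)(2bL-(3b+a)(L-x))/(2L³EI)  [x>a] = 11·(48/5)²·(16-12)·(2·(32/5)·16-(3·(32/5)+(48/5))·(16-12))/(2·16³·200000) = 693/3125000 rad
Superposition: θ = Σ θ_i = 1495279/400000000 rad ≈ 0.003738 rad

θ(12) = 1495279/400000000 rad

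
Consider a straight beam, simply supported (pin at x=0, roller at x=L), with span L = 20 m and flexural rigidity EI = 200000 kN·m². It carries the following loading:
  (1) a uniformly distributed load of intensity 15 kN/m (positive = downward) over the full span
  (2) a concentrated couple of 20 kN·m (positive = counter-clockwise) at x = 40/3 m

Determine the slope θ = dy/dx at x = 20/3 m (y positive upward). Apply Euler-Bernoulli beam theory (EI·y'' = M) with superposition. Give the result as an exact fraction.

θ(20/3) = -41/3375 rad

Load 1 — uniform load w=15 kN/m over full span:
  θ_1 = -w(L³-6Lx²+4x³)/(24EI) = -15·(20³-6·20·(20/3)²+4·(20/3)³)/(24·200000) = -13/1080 rad
Load 2 — applied couple M₀=20 kN·m at a=40/3 m (b=L-a=20/3):
  θ_2 = (M₀x²/(2L)+C₁)/EI  [x≤a] with C₁=M₀(3b²-L²)/(6L)=-400/9 = (20·(20/3)²/(2·20)+(-400/9))/200000 = -1/9000 rad
Superposition: θ = Σ θ_i = -41/3375 rad ≈ -0.012148 rad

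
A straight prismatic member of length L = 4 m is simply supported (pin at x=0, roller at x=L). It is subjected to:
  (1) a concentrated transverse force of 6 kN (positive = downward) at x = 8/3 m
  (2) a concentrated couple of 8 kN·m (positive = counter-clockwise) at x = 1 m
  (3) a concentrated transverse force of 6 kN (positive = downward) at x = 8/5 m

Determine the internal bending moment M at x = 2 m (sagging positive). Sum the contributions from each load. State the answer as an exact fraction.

Load 1 — point force P=6 kN at a=8/3 m (b=L-a=4/3):
  M_1 = Pbx/L  [x≤a] = 6·(4/3)·2/4 = 4 kN·m
Load 2 — applied couple M₀=8 kN·m at a=1 m (b=L-a=3):
  M_2 = M₀x/L - M₀  [x>a] = 8·2/4 - 8 = -4 kN·m
Load 3 — point force P=6 kN at a=8/5 m (b=L-a=12/5):
  M_3 = Pa(L-x)/L  [x>a] = 6·(8/5)·(4-2)/4 = 24/5 kN·m
Superposition: M = Σ M_i = 24/5 kN·m ≈ 4.800000 kN·m

M(2) = 24/5 kN·m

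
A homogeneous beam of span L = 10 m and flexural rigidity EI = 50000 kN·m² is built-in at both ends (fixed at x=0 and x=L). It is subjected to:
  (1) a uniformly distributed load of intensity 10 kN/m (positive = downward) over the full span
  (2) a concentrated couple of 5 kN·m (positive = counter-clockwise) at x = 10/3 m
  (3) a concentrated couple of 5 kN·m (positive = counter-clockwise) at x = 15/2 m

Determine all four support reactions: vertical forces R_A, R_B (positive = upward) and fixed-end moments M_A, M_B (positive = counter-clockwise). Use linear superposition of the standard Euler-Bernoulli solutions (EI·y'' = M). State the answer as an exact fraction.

R_A = 2459/48 kN, M_A = 4075/48 kN·m, R_B = 2341/48 kN, M_B = -3965/48 kN·m

Load 1 — uniform load w=10 kN/m over full span:
  R_A = wL/2 = 10·10/2 = 50 kN
  M_A = wL²/12 = 10·10²/12 = 250/3 kN·m
  R_B = wL/2 = 10·10/2 = 50 kN
  M_B = -wL²/12 = -10·10²/12 = -250/3 kN·m
Load 2 — applied couple M₀=5 kN·m at a=10/3 m (b=L-a=20/3):
  R_A = 6M₀ab/L³ = 6·5·(10/3)·(20/3)/10³ = 2/3 kN
  M_A = M₀b(2a-b)/L² = 5·(20/3)·(2·(10/3)-(20/3))/10² = 0 kN·m
  R_B = -6M₀ab/L³ = -6·5·(10/3)·(20/3)/10³ = -2/3 kN
  M_B = M₀a(2b-a)/L² = 5·(10/3)·(2·(20/3)-(10/3))/10² = 5/3 kN·m
Load 3 — applied couple M₀=5 kN·m at a=15/2 m (b=L-a=5/2):
  R_A = 6M₀ab/L³ = 6·5·(15/2)·(5/2)/10³ = 9/16 kN
  M_A = M₀b(2a-b)/L² = 5·(5/2)·(2·(15/2)-(5/2))/10² = 25/16 kN·m
  R_B = -6M₀ab/L³ = -6·5·(15/2)·(5/2)/10³ = -9/16 kN
  M_B = M₀a(2b-a)/L² = 5·(15/2)·(2·(5/2)-(15/2))/10² = -15/16 kN·m
Superposition: R_A = 2459/48 kN, M_A = 4075/48 kN·m, R_B = 2341/48 kN, M_B = -3965/48 kN·m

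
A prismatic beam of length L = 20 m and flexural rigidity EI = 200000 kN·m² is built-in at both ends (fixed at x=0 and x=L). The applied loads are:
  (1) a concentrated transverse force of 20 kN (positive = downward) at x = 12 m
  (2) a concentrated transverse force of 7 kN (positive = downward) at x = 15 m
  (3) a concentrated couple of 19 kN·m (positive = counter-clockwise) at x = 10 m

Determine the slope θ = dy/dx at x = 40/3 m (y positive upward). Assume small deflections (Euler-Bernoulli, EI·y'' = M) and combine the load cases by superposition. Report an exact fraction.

Load 1 — point force P=20 kN at a=12 m (b=L-a=8):
  θ_1 = Pa²(L-x)(2bL-(3b+a)(L-x))/(2L³EI)  [x>a] = 20·12²·(20-(40/3))·(2·8·20-(3·8+12)·(20-(40/3)))/(2·20³·200000) = 3/6250 rad
Load 2 — point force P=7 kN at a=15 m (b=L-a=5):
  θ_2 = -Pb²x(2aL-(3a+b)x)/(2L³EI)  [x≤a] = -7·5²·(40/3)·(2·15·20-(3·15+5)·(40/3))/(2·20³·200000) = 7/144000 rad
Load 3 — applied couple M₀=19 kN·m at a=10 m (b=L-a=10):
  θ_3 = (R_Ax²/2 - M_Ax - M₀(x-a))/EI  [x>a] with R_A=57/40, M_A=19/4 = ((57/40)·(40/3)²/2 - (19/4)·(40/3) - 19·((40/3)-10))/200000 = 0 rad
Superposition: θ = Σ θ_i = 1903/3600000 rad ≈ 0.000529 rad

θ(40/3) = 1903/3600000 rad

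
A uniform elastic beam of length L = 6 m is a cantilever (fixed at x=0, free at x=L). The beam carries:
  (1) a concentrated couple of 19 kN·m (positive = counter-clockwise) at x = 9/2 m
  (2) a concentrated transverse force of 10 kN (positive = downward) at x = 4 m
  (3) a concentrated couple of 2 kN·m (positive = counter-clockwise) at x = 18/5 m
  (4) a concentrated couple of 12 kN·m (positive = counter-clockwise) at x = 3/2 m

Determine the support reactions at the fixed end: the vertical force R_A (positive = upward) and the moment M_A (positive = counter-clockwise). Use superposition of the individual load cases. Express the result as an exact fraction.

Load 1 — applied couple M₀=19 kN·m at a=9/2 m (b=L-a=3/2):
  R_A = 0 kN
  M_A = -M₀ = -19 kN·m
Load 2 — point force P=10 kN at a=4 m (b=L-a=2):
  R_A = P = 10 kN
  M_A = Pa = 10·4 = 40 kN·m
Load 3 — applied couple M₀=2 kN·m at a=18/5 m (b=L-a=12/5):
  R_A = 0 kN
  M_A = -M₀ = -2 kN·m
Load 4 — applied couple M₀=12 kN·m at a=3/2 m (b=L-a=9/2):
  R_A = 0 kN
  M_A = -M₀ = -12 kN·m
Superposition: R_A = 10 kN, M_A = 7 kN·m

R_A = 10 kN, M_A = 7 kN·m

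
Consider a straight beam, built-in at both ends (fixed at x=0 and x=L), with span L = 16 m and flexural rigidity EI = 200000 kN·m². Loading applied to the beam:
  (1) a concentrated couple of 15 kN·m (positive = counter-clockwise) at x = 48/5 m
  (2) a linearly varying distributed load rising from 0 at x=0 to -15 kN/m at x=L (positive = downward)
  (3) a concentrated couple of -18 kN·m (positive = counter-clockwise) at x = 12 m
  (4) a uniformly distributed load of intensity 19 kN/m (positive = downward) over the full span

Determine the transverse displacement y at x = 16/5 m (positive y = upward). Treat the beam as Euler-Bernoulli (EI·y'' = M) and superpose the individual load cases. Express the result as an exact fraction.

Load 1 — applied couple M₀=15 kN·m at a=48/5 m (b=L-a=32/5):
  y_1 = (R_Ax³/6 - M_Ax²/2)/EI  [x≤a] with R_A=27/20, M_A=24/5 = ((27/20)·(16/5)³/6 - (24/5)·(16/5)²/2)/200000 = -168/1953125 m
Load 2 — triangular load w₀=-15 kN/m (0→w₀ over full span):
  y_2 = -w₀x²(L-x)²(x+2L)/(120LEI) = -(-15)·(16/5)²·(16-(16/5))²·((16/5)+2·16)/(120·16·200000) = 22528/9765625 m
Load 3 — applied couple M₀=-18 kN·m at a=12 m (b=L-a=4):
  y_3 = (R_Ax³/6 - M_Ax²/2)/EI  [x≤a] with R_A=-81/64, M_A=-45/8 = ((-81/64)·(16/5)³/6 - (-45/8)·(16/5)²/2)/200000 = 171/1562500 m
Load 4 — uniform load w=19 kN/m over full span:
  y_4 = -wx²(L-x)²/(24EI) = -19·(16/5)²·(16-(16/5))²/(24·200000) = -38912/5859375 m
Superposition: y = Σ y_i = -505159/117187500 m ≈ -0.004311 m

y(16/5) = -505159/117187500 m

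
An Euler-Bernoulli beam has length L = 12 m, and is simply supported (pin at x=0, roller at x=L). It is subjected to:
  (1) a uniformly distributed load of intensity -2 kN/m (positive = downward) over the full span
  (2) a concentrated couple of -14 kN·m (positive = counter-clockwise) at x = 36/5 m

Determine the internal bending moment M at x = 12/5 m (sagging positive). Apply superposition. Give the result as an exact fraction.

Load 1 — uniform load w=-2 kN/m over full span:
  M_1 = wx(L-x)/2 = (-2)·(12/5)·(12-(12/5))/2 = -576/25 kN·m
Load 2 — applied couple M₀=-14 kN·m at a=36/5 m (b=L-a=24/5):
  M_2 = M₀x/L  [x≤a] = (-14)·(12/5)/12 = -14/5 kN·m
Superposition: M = Σ M_i = -646/25 kN·m ≈ -25.840000 kN·m

M(12/5) = -646/25 kN·m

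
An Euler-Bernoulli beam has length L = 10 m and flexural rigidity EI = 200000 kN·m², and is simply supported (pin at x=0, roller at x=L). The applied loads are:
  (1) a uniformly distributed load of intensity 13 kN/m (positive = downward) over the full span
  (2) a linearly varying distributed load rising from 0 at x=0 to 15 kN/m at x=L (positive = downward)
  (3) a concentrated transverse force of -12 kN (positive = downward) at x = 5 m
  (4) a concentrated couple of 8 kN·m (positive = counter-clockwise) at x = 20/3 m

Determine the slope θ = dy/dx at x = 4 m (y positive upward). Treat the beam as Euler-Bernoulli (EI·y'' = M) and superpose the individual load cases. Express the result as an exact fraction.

θ(4) = -10957/9000000 rad

Load 1 — uniform load w=13 kN/m over full span:
  θ_1 = -w(L³-6Lx²+4x³)/(24EI) = -13·(10³-6·10·4²+4·4³)/(24·200000) = -481/600000 rad
Load 2 — triangular load w₀=15 kN/m (0→w₀ over full span):
  θ_2 = -w₀(7L⁴-30L²x²+15x⁴)/(360LEI) = -15·(7·10⁴-30·10²·4²+15·4⁴)/(360·10·200000) = -323/600000 rad
Load 3 — point force P=-12 kN at a=5 m (b=L-a=5):
  θ_3 = -Pb(L²-b²-3x²)/(6LEI)  [x≤a] = -(-12)·5·(10²-5²-3·4²)/(6·10·200000) = 27/200000 rad
Load 4 — applied couple M₀=8 kN·m at a=20/3 m (b=L-a=10/3):
  θ_4 = (M₀x²/(2L)+C₁)/EI  [x≤a] with C₁=M₀(3b²-L²)/(6L)=-80/9 = (8·4²/(2·10)+(-80/9))/200000 = -7/562500 rad
Superposition: θ = Σ θ_i = -10957/9000000 rad ≈ -0.001217 rad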